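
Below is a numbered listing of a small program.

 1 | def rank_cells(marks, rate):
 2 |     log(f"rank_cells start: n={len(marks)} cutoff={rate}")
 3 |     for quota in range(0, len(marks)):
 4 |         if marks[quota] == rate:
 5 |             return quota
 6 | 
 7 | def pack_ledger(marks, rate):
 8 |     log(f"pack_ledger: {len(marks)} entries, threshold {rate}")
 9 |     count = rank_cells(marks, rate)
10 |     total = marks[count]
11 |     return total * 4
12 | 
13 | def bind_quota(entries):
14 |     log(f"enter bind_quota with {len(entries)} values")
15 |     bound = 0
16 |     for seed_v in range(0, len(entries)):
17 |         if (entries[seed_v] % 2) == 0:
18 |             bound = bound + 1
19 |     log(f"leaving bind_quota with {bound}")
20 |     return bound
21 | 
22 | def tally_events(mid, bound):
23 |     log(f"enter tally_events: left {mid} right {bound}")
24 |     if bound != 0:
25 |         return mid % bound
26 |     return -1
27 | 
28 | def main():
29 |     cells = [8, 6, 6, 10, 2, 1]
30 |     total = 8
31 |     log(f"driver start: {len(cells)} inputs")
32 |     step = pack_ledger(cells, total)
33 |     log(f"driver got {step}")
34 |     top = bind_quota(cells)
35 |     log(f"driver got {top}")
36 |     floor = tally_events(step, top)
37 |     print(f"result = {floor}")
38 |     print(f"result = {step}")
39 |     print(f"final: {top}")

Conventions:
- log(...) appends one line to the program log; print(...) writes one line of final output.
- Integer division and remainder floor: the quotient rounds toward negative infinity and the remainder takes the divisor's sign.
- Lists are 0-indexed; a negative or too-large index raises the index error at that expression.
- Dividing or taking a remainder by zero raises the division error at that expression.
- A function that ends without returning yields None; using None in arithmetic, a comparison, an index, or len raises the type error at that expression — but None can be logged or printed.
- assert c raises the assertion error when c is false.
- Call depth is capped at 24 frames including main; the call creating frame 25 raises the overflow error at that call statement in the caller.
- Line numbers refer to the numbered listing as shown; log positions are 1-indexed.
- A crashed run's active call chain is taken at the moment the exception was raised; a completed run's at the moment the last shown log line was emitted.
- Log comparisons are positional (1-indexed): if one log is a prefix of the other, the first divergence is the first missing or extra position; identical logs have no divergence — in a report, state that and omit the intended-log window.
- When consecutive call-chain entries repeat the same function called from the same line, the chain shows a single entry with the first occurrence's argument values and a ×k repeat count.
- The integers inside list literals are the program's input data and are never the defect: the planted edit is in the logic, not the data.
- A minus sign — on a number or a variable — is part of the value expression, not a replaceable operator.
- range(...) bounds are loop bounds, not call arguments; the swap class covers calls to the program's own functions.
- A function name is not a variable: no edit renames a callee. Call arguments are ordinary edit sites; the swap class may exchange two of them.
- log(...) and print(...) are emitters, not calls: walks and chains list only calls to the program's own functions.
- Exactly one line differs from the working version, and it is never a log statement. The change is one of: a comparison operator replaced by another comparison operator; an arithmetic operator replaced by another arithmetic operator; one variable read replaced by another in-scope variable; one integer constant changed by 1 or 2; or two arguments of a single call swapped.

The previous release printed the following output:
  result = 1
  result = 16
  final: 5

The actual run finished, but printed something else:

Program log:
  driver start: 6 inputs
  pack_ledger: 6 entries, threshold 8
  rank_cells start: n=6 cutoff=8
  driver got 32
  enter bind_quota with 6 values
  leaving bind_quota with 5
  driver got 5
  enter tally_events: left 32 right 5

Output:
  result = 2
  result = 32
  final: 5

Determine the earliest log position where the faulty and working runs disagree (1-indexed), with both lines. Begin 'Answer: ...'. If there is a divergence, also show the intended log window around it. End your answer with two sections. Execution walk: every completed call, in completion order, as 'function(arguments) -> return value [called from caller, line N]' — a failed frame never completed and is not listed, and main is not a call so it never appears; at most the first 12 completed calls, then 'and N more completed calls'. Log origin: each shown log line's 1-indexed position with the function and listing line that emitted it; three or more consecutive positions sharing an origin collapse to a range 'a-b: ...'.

Answer: at position 4 the run shows 'driver got 32' where the working version logs 'driver got 16'.
Intended log window:
  2: pack_ledger: 6 entries, threshold 8
  3: rank_cells start: n=6 cutoff=8
  4: driver got 16
  5: enter bind_quota with 6 values
Execution walk:
  rank_cells([8, 6, 6, 10, 2, 1], 8) -> 0  [called from pack_ledger, line 9]
  pack_ledger([8, 6, 6, 10, 2, 1], 8) -> 32  [called from main, line 32]
  bind_quota([8, 6, 6, 10, 2, 1]) -> 5  [called from main, line 34]
  tally_events(32, 5) -> 2  [called from main, line 36]
Origin of each log line:
  1 — main, line 31
  2 — pack_ledger, line 8
  3 — rank_cells, line 2
  4 — main, line 33
  5 — bind_quota, line 14
  6 — bind_quota, line 19
  7 — main, line 35
  8 — tally_events, line 23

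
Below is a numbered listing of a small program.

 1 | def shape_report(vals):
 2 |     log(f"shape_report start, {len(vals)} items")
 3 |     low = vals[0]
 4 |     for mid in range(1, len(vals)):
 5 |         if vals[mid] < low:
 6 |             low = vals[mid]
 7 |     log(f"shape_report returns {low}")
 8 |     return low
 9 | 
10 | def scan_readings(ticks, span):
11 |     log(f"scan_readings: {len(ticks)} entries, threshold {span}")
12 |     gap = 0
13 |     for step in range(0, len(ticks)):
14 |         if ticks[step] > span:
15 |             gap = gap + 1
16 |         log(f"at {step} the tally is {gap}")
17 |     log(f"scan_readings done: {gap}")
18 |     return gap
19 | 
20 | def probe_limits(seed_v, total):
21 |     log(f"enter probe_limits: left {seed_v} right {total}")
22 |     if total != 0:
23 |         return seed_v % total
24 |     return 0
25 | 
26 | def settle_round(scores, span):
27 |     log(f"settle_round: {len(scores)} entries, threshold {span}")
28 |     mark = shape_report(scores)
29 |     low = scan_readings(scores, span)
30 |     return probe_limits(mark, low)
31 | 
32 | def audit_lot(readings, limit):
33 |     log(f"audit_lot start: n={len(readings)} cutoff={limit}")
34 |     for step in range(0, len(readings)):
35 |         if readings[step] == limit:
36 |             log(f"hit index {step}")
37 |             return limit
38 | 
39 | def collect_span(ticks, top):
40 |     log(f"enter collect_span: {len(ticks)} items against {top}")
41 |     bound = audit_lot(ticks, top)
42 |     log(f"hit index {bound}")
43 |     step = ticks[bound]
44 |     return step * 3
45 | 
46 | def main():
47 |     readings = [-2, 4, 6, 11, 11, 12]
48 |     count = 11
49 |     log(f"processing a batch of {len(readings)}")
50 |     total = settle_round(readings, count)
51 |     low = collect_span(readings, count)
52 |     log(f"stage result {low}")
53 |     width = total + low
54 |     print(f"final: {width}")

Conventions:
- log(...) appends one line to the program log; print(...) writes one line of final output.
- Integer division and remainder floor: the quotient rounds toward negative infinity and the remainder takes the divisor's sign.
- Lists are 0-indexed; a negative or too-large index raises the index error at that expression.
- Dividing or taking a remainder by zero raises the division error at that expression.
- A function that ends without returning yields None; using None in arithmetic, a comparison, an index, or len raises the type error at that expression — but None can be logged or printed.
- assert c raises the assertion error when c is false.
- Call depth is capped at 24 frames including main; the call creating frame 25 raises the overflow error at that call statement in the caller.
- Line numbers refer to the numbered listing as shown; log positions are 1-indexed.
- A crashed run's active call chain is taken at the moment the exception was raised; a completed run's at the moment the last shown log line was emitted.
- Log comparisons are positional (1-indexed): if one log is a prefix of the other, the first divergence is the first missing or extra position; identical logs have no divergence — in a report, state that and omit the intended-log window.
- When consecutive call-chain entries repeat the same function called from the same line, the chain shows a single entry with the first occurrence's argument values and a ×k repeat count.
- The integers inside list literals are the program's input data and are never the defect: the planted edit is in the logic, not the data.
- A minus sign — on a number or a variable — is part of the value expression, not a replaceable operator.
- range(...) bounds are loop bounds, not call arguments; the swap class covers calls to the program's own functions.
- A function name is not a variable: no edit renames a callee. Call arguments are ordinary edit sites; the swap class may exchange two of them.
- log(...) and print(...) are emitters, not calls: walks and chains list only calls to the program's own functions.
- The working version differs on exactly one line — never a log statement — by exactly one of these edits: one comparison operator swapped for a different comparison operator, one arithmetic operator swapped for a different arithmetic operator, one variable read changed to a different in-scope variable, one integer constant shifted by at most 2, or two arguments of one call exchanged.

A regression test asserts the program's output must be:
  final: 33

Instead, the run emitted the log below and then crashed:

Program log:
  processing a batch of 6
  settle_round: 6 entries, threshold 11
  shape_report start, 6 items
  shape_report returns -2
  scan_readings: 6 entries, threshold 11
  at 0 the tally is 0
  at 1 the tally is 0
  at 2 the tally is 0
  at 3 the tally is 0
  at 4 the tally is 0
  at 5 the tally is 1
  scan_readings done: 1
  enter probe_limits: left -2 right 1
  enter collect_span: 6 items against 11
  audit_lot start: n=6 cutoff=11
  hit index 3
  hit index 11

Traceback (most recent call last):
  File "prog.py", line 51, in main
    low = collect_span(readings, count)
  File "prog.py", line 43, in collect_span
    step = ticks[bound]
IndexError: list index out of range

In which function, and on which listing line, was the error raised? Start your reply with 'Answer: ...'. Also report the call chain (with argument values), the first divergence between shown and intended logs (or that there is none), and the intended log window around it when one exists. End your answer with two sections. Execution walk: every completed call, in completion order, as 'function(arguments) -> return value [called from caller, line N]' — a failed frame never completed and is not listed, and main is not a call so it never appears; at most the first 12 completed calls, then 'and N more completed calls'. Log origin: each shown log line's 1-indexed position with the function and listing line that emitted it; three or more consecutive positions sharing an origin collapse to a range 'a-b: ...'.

Answer: the error was raised in collect_span, line 43.
Key observation: The log first diverges at position 17: the faulty run prints 'hit index 11' where the working version prints 'hit index 3'.
Call chain: main -> collect_span([-2, 4, 6, 11, 11, 12], 11) (called at line 51).
First divergence: position 17 — shown 'hit index 11', intended 'hit index 3'.
Intended log window:
  15: audit_lot start: n=6 cutoff=11
  16: hit index 3
  17: hit index 3
  18: stage result 33
Execution walk:
  shape_report([-2, 4, 6, 11, 11, 12]) -> -2  [called from settle_round, line 28]
  scan_readings([-2, 4, 6, 11, 11, 12], 11) -> 1  [called from settle_round, line 29]
  probe_limits(-2, 1) -> 0  [called from settle_round, line 30]
  settle_round([-2, 4, 6, 11, 11, 12], 11) -> 0  [called from main, line 50]
  audit_lot([-2, 4, 6, 11, 11, 12], 11) -> 11  [called from collect_span, line 41]
Log origins:
  1: logged in main at line 49
  2: logged in settle_round at line 27
  3: logged in shape_report at line 2
  4: logged in shape_report at line 7
  5: logged in scan_readings at line 11
  6-11: logged in scan_readings at line 16
  12: logged in scan_readings at line 17
  13: logged in probe_limits at line 21
  14: logged in collect_span at line 40
  15: logged in audit_lot at line 33
  16: logged in audit_lot at line 36
  17: logged in collect_span at line 42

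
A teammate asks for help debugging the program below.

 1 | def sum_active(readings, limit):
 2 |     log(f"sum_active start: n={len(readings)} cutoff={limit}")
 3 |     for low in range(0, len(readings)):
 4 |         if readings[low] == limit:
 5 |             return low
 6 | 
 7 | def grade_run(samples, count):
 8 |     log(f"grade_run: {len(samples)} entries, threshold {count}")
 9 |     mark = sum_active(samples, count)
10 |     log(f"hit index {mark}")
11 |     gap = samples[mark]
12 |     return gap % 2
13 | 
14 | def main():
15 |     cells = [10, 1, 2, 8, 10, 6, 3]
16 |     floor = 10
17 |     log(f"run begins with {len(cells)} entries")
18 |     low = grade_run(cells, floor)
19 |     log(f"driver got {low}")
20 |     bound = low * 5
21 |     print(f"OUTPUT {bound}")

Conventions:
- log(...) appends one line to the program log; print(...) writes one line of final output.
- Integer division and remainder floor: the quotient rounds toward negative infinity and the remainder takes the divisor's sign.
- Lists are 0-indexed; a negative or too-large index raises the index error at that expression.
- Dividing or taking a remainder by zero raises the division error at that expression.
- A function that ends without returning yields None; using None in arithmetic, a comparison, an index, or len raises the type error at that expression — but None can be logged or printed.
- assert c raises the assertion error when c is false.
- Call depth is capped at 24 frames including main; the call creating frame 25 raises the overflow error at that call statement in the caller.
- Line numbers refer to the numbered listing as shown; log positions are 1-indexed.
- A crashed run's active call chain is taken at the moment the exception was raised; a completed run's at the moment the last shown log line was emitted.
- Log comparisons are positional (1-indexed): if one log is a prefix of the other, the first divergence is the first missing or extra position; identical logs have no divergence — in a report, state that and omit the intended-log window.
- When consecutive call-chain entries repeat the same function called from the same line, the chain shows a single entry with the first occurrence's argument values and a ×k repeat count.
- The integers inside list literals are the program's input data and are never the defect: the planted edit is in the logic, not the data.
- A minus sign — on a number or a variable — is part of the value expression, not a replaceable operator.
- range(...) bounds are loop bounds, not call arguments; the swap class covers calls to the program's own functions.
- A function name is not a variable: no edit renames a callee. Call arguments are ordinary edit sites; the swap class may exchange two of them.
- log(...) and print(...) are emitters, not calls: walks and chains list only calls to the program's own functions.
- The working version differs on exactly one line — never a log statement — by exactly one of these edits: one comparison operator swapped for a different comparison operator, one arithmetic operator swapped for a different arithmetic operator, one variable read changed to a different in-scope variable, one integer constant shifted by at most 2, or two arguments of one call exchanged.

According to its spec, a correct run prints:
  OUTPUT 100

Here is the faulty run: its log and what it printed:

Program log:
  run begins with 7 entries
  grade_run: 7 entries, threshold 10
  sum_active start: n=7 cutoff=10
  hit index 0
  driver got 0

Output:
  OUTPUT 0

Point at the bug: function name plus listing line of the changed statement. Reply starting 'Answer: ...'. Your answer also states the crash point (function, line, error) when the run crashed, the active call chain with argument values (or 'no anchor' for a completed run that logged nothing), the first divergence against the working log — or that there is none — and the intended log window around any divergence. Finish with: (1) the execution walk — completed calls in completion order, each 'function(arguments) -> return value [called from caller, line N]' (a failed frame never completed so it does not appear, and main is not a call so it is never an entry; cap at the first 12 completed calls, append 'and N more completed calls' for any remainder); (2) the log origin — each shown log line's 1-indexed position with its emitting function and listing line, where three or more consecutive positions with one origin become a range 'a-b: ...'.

Answer: the defect is in grade_run at line 12.
Core observation: The log first diverges at position 5: the faulty run prints 'driver got 0' where the working version prints 'driver got 20'.
Call chain: main.
First divergence: position 5; shown 'driver got 0' vs intended 'driver got 20'.
Intended log window:
  3: sum_active start: n=7 cutoff=10
  4: hit index 0
  5: driver got 20
Execution walk:
  sum_active([10, 1, 2, 8, 10, 6, 3], 10) -> 0  [called from grade_run, line 9]
  grade_run([10, 1, 2, 8, 10, 6, 3], 10) -> 0  [called from main, line 18]
Origin of each log line:
  1: logged in main at line 17
  2: logged in grade_run at line 8
  3: logged in sum_active at line 2
  4: logged in grade_run at line 10
  5: logged in main at line 19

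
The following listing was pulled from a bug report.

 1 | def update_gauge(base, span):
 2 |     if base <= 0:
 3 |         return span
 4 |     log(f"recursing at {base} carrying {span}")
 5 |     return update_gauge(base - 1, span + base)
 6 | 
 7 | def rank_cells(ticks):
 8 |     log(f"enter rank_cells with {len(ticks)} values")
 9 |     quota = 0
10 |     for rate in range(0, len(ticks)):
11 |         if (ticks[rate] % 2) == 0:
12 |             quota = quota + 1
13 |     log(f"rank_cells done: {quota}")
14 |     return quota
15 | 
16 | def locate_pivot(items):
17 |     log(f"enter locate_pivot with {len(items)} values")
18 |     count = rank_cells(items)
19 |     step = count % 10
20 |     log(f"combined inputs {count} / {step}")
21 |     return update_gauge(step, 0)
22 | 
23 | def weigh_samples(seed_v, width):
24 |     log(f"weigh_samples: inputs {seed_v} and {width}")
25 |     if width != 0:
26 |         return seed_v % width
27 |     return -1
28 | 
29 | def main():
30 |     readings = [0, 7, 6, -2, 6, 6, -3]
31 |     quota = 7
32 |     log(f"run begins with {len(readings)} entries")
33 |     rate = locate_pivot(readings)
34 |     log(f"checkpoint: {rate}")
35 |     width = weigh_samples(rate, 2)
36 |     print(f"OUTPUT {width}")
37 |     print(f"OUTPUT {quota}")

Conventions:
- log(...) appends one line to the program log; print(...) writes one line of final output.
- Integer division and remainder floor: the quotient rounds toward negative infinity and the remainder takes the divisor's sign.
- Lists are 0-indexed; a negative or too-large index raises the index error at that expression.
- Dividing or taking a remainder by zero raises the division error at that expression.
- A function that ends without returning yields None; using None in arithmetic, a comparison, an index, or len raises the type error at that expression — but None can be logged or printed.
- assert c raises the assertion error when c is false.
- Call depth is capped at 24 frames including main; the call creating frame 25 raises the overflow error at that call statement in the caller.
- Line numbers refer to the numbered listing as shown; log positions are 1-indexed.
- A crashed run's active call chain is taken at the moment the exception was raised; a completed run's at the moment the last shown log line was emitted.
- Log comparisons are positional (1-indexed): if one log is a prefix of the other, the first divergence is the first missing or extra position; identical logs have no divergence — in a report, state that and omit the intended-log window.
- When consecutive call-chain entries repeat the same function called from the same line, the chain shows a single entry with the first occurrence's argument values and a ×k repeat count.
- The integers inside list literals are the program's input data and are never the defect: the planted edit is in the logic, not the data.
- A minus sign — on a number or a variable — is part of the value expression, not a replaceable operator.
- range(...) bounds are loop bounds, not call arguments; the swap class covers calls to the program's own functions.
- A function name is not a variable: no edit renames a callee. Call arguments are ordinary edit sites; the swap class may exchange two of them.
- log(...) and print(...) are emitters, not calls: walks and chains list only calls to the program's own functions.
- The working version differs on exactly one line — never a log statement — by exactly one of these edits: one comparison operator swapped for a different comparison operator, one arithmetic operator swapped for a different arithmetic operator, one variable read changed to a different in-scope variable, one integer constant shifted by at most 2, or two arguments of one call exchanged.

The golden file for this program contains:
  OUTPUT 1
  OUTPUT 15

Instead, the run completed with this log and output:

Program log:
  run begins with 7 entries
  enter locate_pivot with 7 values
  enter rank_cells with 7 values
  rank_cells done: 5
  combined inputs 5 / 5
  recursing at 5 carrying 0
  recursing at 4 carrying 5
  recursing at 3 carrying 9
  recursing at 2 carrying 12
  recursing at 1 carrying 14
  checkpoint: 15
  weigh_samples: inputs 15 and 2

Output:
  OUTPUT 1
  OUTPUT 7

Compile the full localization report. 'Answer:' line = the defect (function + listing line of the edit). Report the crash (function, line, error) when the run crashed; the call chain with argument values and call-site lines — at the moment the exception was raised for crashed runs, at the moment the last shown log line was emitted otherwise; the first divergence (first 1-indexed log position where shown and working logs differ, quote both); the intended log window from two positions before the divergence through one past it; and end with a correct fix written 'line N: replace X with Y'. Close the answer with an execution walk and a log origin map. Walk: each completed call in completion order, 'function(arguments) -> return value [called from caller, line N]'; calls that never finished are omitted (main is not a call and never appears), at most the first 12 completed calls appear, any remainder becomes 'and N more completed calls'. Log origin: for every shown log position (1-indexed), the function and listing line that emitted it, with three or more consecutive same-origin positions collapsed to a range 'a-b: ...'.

Answer: the defect is in main at line 37.
The tell: Nothing in the log betrays the bug — only the output does.
Call chain: main -> weigh_samples(15, 2) (called at line 35).
First divergence: none — the logs agree in full.
Execution walk:
  rank_cells([0, 7, 6, -2, 6, 6, -3]) -> 5  [called from locate_pivot, line 18]
  update_gauge(0, 15) -> 15  [called from update_gauge, line 5]
  update_gauge(1, 14) -> 15  [called from update_gauge, line 5]
  update_gauge(2, 12) -> 15  [called from update_gauge, line 5]
  update_gauge(3, 9) -> 15  [called from update_gauge, line 5]
  update_gauge(4, 5) -> 15  [called from update_gauge, line 5]
  update_gauge(5, 0) -> 15  [called from locate_pivot, line 21]
  locate_pivot([0, 7, 6, -2, 6, 6, -3]) -> 15  [called from main, line 33]
  weigh_samples(15, 2) -> 1  [called from main, line 35]
Origin of each log line:
  1 — main, line 32
  2 — locate_pivot, line 17
  3 — rank_cells, line 8
  4 — rank_cells, line 13
  5 — locate_pivot, line 20
  6-10 — update_gauge, line 4
  11 — main, line 34
  12 — weigh_samples, line 24
A correct fix: line 37: replace `quota` with `rate`.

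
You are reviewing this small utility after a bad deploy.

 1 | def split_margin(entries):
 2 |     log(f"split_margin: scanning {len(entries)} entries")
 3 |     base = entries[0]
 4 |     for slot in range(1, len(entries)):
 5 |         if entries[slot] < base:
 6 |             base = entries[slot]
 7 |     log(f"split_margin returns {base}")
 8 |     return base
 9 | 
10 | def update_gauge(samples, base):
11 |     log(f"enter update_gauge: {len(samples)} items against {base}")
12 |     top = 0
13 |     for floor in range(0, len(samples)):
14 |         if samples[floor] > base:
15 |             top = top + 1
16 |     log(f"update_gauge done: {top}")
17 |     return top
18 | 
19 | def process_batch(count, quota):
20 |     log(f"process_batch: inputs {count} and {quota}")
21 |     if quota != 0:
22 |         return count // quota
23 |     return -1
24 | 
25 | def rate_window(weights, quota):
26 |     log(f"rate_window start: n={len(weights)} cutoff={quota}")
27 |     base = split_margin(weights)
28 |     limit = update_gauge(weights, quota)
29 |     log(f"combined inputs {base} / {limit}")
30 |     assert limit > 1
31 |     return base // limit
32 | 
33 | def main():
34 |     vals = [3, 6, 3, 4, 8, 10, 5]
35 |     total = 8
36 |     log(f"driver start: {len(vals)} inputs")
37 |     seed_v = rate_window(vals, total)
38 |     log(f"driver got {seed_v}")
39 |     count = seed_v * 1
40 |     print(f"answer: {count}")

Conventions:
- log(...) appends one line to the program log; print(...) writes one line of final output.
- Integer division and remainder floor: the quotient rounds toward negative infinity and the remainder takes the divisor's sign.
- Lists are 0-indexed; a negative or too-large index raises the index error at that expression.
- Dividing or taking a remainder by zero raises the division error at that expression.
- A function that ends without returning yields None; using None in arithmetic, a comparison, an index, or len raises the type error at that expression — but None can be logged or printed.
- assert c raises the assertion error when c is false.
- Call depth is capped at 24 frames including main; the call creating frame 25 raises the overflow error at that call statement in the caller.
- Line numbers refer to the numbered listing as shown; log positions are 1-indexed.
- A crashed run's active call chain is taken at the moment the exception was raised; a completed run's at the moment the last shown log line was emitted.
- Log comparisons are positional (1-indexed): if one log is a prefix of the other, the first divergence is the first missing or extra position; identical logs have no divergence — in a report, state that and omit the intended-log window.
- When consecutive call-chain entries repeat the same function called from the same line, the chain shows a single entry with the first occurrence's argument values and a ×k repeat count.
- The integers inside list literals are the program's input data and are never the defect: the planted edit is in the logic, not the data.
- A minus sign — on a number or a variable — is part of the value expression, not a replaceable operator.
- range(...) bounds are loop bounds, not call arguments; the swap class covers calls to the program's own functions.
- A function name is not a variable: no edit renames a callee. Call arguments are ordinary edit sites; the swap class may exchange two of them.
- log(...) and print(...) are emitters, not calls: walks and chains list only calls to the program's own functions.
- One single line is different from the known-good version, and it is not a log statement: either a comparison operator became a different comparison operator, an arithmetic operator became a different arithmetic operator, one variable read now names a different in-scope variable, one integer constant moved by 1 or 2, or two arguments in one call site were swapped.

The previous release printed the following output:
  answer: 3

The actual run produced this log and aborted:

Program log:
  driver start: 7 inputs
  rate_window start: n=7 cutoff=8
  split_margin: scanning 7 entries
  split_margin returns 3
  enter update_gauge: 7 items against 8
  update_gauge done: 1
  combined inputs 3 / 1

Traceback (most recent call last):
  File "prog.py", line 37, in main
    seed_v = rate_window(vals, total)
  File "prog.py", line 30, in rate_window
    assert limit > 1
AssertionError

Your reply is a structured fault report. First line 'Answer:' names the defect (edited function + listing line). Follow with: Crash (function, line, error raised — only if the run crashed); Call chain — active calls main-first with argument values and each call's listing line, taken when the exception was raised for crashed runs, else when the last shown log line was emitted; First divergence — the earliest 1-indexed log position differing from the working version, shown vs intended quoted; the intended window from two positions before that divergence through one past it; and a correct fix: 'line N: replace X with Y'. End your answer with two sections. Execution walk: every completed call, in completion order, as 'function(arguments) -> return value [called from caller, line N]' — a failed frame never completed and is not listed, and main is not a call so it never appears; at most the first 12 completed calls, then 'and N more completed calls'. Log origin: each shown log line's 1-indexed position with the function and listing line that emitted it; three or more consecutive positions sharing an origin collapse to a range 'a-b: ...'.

Answer: the defect is in rate_window at line 30.
Key observation: The log ends early — 7 lines, where the working version next logs 'driver got 3'.
Crash: rate_window, line 30, AssertionError.
Call chain: main -> rate_window([3, 6, 3, 4, 8, 10, 5], 8) (called at line 37).
First divergence: position 8; the shown log stops at 7 lines while the working version next logs 'driver got 3'.
Intended log window:
  6: update_gauge done: 1
  7: combined inputs 3 / 1
  8: driver got 3
Execution walk:
  split_margin([3, 6, 3, 4, 8, 10, 5]) -> 3  [called from rate_window, line 27]
  update_gauge([3, 6, 3, 4, 8, 10, 5], 8) -> 1  [called from rate_window, line 28]
Log line origins:
  1: logged in main at line 36
  2: logged in rate_window at line 26
  3: logged in split_margin at line 2
  4: logged in split_margin at line 7
  5: logged in update_gauge at line 11
  6: logged in update_gauge at line 16
  7: logged in rate_window at line 29
A correct fix: line 30: replace `1` with `0`.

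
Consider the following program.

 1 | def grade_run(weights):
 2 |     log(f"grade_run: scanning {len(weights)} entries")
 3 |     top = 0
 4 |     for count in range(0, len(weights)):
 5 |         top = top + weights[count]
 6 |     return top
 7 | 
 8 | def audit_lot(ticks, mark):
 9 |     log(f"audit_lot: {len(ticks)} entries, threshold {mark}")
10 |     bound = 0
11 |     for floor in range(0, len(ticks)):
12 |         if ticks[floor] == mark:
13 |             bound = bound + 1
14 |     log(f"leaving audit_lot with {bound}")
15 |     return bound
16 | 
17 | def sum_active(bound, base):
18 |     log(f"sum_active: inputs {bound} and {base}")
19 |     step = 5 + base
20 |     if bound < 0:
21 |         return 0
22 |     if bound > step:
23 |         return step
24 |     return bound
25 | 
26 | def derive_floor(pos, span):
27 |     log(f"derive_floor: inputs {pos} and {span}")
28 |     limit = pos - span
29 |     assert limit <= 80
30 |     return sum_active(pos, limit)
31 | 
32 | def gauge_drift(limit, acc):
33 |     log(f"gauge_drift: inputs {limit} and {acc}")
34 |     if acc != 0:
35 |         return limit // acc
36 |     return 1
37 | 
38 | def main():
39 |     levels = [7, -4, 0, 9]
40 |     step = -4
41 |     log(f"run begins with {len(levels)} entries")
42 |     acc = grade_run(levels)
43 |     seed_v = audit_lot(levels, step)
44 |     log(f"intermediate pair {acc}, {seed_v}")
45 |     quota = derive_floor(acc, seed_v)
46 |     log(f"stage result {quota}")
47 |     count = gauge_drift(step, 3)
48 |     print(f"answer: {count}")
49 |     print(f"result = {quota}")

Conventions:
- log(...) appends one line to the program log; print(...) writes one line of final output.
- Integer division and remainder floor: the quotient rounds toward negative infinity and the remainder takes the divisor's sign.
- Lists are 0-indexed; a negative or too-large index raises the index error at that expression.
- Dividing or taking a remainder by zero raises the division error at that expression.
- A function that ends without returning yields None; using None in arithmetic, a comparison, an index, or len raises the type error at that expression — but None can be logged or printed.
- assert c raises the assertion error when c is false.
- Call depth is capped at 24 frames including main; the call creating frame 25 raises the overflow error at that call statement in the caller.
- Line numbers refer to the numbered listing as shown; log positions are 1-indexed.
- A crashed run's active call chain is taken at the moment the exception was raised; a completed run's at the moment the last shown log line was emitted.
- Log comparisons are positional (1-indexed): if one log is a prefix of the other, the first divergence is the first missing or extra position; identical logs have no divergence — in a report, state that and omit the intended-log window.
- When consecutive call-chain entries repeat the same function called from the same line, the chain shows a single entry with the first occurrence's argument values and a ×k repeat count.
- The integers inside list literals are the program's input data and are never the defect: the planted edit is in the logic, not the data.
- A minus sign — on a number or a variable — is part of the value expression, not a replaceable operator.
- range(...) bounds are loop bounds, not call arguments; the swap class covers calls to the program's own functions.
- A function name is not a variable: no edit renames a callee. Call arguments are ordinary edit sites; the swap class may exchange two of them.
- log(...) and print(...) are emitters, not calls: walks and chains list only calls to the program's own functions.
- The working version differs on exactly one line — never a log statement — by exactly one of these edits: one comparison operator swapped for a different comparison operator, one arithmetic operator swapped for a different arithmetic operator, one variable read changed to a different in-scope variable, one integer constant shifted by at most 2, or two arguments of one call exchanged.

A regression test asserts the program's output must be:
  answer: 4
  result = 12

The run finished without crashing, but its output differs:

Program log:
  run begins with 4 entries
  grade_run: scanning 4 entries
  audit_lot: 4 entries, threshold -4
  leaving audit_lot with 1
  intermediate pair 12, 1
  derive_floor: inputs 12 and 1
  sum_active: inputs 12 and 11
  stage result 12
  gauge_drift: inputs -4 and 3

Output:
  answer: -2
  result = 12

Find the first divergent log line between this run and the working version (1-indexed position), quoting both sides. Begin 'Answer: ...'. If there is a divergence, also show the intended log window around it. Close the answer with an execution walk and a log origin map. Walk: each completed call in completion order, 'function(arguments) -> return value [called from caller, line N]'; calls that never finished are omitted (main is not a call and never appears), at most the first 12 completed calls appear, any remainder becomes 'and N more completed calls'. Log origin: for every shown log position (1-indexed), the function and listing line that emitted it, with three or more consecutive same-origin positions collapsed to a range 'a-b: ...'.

Answer: position 9; shown 'gauge_drift: inputs -4 and 3' vs intended 'gauge_drift: inputs 12 and 3'.
Intended log window:
  7: sum_active: inputs 12 and 11
  8: stage result 12
  9: gauge_drift: inputs 12 and 3
Execution walk:
  grade_run([7, -4, 0, 9]) -> 12  [called from main, line 42]
  audit_lot([7, -4, 0, 9], -4) -> 1  [called from main, line 43]
  sum_active(12, 11) -> 12  [called from derive_floor, line 30]
  derive_floor(12, 1) -> 12  [called from main, line 45]
  gauge_drift(-4, 3) -> -2  [called from main, line 47]
Origin of each log line:
  1: emitted by main (line 41)
  2: emitted by grade_run (line 2)
  3: emitted by audit_lot (line 9)
  4: emitted by audit_lot (line 14)
  5: emitted by main (line 44)
  6: emitted by derive_floor (line 27)
  7: emitted by sum_active (line 18)
  8: emitted by main (line 46)
  9: emitted by gauge_drift (line 33)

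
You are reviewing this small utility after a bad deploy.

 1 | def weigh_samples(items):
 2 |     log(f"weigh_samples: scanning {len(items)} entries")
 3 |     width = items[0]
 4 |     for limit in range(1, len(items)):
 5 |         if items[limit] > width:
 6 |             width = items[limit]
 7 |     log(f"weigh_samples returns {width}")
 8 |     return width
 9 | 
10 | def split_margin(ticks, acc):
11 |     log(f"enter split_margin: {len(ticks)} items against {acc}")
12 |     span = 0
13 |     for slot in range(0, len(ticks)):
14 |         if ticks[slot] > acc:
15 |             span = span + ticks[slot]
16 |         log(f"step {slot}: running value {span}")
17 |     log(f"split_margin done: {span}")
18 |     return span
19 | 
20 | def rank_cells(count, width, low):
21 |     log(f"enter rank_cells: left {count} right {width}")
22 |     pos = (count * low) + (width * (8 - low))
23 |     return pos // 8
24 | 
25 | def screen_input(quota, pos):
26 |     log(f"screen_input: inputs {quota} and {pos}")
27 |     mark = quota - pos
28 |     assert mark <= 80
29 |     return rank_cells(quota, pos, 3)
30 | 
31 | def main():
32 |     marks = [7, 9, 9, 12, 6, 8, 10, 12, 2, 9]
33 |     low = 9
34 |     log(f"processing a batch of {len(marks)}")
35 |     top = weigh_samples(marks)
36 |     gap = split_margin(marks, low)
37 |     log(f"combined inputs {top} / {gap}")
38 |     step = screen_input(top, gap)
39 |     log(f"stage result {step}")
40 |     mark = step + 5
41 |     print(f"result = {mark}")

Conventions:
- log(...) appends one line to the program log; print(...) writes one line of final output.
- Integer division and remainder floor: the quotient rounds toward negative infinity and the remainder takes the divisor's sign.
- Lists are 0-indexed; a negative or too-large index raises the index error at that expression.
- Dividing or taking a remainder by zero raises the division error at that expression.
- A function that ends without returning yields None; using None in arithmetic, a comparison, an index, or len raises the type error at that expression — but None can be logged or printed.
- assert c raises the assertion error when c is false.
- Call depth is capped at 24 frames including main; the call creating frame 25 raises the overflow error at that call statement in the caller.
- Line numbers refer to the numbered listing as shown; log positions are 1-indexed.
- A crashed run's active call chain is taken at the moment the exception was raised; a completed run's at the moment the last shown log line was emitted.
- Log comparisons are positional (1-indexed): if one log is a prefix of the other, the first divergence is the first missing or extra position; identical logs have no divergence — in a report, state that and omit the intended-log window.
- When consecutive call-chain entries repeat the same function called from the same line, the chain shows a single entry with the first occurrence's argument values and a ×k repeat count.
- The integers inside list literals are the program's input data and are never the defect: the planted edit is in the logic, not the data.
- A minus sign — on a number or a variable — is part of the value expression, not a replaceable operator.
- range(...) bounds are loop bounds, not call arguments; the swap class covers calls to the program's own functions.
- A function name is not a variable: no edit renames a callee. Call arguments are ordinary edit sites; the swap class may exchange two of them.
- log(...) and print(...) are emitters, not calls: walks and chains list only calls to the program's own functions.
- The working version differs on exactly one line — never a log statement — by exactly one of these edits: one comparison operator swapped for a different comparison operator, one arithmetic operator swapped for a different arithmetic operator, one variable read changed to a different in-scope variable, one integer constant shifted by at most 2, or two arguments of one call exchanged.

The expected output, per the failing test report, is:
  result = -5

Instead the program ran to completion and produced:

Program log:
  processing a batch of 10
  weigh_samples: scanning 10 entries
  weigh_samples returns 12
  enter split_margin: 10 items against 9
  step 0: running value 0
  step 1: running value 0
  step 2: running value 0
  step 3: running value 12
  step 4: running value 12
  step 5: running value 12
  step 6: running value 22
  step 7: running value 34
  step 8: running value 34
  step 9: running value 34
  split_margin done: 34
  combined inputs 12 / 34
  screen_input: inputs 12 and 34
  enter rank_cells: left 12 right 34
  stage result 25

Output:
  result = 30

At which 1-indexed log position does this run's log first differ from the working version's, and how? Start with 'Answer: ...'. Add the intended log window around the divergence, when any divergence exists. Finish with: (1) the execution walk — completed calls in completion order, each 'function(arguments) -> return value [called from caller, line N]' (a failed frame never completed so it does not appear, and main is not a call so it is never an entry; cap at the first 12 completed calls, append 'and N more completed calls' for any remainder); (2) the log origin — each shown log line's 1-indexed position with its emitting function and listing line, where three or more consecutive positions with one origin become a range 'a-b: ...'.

Answer: position 18 — shown 'enter rank_cells: left 12 right 34', intended 'enter rank_cells: left 12 right -22'.
Intended log window:
  16: combined inputs 12 / 34
  17: screen_input: inputs 12 and 34
  18: enter rank_cells: left 12 right -22
  19: stage result -10
Execution walk:
  weigh_samples([7, 9, 9, 12, 6, 8, 10, 12, 2, 9]) -> 12  [called from main, line 35]
  split_margin([7, 9, 9, 12, 6, 8, 10, 12, 2, 9], 9) -> 34  [called from main, line 36]
  rank_cells(12, 34, 3) -> 25  [called from screen_input, line 29]
  screen_input(12, 34) -> 25  [called from main, line 38]
Log line origins:
  1: from main, line 34
  2: from weigh_samples, line 2
  3: from weigh_samples, line 7
  4: from split_margin, line 11
  5-14: from split_margin, line 16
  15: from split_margin, line 17
  16: from main, line 37
  17: from screen_input, line 26
  18: from rank_cells, line 21
  19: from main, line 39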